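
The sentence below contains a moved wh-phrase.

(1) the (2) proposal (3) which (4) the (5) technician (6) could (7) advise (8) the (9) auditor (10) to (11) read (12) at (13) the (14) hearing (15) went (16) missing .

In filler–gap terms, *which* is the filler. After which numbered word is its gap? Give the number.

11

'which' is the direct object of 'read'. Wh-movement fronts it, leaving a gap right after 'read':
The proposal which the technician could advise the auditor to read ___ at the hearing went missing.
'read' is word 11.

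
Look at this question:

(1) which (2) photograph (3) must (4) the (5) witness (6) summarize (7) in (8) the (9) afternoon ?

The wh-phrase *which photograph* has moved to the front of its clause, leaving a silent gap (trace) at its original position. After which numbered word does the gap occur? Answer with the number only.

6

Underlying clause: The witness must summarize which photograph in the afternoon.
The filler 'which photograph' is interpreted as the direct object of 'summarize'. It moves to the left edge, and the trace sits right after 'summarize':
Which photograph must the witness summarize ___ in the afternoon?
'summarize' is word 6.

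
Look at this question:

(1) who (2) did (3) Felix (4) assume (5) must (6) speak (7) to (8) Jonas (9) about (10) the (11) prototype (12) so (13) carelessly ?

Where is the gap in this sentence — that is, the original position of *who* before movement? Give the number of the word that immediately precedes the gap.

4

Underlying clause: Felix did assume who must speak to Jonas about the prototype so carelessly.
'who' is the subject of the clause embedded under 'assume'. Fronting leaves a gap immediately after 'assume':
Who did Felix assume ___ must speak to Jonas about the prototype so carelessly?
'assume' is word 4.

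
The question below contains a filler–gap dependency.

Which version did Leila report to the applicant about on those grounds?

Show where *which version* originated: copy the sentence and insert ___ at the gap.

Before movement: Leila did report to the applicant about which version on those grounds.
'which version' is the object of the preposition 'about'. The gap is right after 'about'.

Which version did Leila report to the applicant about ___ on those grounds?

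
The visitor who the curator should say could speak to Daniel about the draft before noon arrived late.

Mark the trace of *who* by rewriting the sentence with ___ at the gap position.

The filler 'who' is interpreted as the subject of the clause embedded under 'say'. The gap is right after 'say'.

The visitor who the curator should say ___ could speak to Daniel about the draft before noon arrived late.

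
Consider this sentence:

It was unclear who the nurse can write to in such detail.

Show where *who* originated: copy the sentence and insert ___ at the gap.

It was unclear who the nurse can write to ___ in such detail.

Pre-movement form: The nurse can write to who in such detail.
The filler 'who' is interpreted as the object of the preposition 'to'. The gap is right after 'to'.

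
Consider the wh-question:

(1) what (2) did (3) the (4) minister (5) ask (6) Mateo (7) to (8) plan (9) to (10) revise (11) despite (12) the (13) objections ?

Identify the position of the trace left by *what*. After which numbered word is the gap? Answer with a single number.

In situ: The minister did ask Mateo to plan to revise what despite the objections.
The filler 'what' is interpreted as the direct object of 'revise'. Fronting leaves a gap immediately after 'revise':
What did the minister ask Mateo to plan to revise ___ despite the objections?
'revise' is word 10.

10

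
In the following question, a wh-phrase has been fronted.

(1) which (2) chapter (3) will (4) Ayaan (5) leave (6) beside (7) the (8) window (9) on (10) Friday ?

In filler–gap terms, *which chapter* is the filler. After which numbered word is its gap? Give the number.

5

Underlying clause: Ayaan will leave which chapter beside the window on Friday.
The filler 'which chapter' is interpreted as the direct object of 'leave'. Fronting leaves a gap immediately after 'leave':
Which chapter will Ayaan leave ___ beside the window on Friday?
'leave' is word 5.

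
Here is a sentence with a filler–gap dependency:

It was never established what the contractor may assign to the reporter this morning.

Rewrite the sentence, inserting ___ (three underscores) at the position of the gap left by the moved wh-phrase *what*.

It was never established what the contractor may assign ___ to the reporter this morning.

Before movement: The contractor may assign what to the reporter this morning.
The filler 'what' is interpreted as the direct object of 'assign'. The gap is right after 'assign'.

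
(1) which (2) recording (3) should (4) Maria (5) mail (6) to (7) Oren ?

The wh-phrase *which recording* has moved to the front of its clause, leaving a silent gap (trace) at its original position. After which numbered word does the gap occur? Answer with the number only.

5

Before movement: Maria should mail which recording to Oren.
'which recording' functions as the direct object of 'mail'. It moves to the left edge, and the trace sits right after 'mail':
Which recording should Maria mail ___ to Oren?
'mail' is word 5.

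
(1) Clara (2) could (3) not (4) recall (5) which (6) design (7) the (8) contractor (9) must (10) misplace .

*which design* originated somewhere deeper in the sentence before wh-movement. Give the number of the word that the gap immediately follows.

10

Underlying clause: The contractor must misplace which design.
'which design' is the direct object of 'misplace'. It moves to the left edge, and the trace sits right after 'misplace':
Clara could not recall which design the contractor must misplace ___.
'misplace' is word 10.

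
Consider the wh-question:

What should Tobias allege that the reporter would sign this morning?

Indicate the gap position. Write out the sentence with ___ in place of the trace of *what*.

What should Tobias allege that the reporter would sign ___ this morning?

Before movement: Tobias should allege that the reporter would sign what this morning.
'what' is the direct object of 'sign'. The gap is right after 'sign'.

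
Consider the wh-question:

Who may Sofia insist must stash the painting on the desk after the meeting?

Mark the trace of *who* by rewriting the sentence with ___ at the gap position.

Who may Sofia insist ___ must stash the painting on the desk after the meeting?

In situ: Sofia may insist who must stash the painting on the desk after the meeting.
'who' is the subject of the clause embedded under 'insist'. The gap is right after 'insist'.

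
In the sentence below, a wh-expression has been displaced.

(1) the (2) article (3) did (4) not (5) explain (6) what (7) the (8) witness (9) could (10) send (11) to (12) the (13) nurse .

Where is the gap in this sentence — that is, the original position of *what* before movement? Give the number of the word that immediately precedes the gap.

10

In situ: The witness could send what to the nurse.
'what' is the direct object of 'send'. It moves to the left edge, and the trace sits right after 'send':
The article did not explain what the witness could send ___ to the nurse.
'send' is word 10.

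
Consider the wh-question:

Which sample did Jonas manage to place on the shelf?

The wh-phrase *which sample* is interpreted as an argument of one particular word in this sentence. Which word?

place

In situ: Jonas did manage to place which sample on the shelf.
The filler 'which sample' is interpreted as the direct object of 'place'. Wh-movement fronts it, leaving a gap right after 'place':
Which sample did Jonas manage to place ___ on the shelf?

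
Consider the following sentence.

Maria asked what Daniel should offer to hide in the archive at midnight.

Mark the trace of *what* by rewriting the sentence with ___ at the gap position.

Maria asked what Daniel should offer to hide ___ in the archive at midnight.

In situ: Daniel should offer to hide what in the archive at midnight.
'what' is the direct object of 'hide'. The gap is right after 'hide'.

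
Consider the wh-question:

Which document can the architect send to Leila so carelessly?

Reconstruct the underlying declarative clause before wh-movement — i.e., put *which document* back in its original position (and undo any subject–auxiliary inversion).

'which document' is the direct object of 'send'. Wh-movement fronts it, leaving a gap right after 'send':
Which document can the architect send ___ to Leila so carelessly?

The architect can send which document to Leila so carelessly.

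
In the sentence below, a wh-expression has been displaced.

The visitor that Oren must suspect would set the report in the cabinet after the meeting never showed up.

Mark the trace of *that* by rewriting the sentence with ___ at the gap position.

'that' functions as the subject of the clause embedded under 'suspect'. The gap is right after 'suspect'.

The visitor that Oren must suspect ___ would set the report in the cabinet after the meeting never showed up.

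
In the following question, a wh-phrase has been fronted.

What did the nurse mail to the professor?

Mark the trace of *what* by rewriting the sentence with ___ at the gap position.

What did the nurse mail ___ to the professor?

In situ: The nurse did mail what to the professor.
'what' functions as the direct object of 'mail'. The gap is right after 'mail'.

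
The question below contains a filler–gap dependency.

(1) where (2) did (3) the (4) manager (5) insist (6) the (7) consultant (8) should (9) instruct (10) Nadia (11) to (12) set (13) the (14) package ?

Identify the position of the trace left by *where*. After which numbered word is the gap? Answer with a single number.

In situ: The manager did insist the consultant should instruct Nadia to set the package where.
'where' is the locative complement of 'set'. Wh-movement fronts it, leaving a gap right after 'package':
Where did the manager insist the consultant should instruct Nadia to set the package ___?
'package' is word 14.

14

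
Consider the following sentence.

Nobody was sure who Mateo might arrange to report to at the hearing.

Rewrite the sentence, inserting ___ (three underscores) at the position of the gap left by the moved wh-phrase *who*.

Nobody was sure who Mateo might arrange to report to ___ at the hearing.

In situ: Mateo might arrange to report to who at the hearing.
The filler 'who' is interpreted as the object of the preposition 'to'. The gap is right after 'to'.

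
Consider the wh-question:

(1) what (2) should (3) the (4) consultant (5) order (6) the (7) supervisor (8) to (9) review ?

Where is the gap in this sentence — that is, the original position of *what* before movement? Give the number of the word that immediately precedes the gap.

Before movement: The consultant should order the supervisor to review what.
'what' is the direct object of 'review'. It moves to the left edge, and the trace sits right after 'review':
What should the consultant order the supervisor to review ___?
'review' is word 9.

9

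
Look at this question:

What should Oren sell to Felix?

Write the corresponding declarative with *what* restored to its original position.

Oren should sell what to Felix.

The filler 'what' is interpreted as the direct object of 'sell'. Wh-movement fronts it, leaving a gap right after 'sell':
What should Oren sell ___ to Felix?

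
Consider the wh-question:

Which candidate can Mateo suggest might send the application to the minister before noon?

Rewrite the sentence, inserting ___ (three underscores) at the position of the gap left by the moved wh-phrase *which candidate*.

Which candidate can Mateo suggest ___ might send the application to the minister before noon?

In situ: Mateo can suggest which candidate might send the application to the minister before noon.
The filler 'which candidate' is interpreted as the subject of the clause embedded under 'suggest'. The gap is right after 'suggest'.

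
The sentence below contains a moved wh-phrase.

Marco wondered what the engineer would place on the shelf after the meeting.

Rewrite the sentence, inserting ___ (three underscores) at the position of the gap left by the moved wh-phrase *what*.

Marco wondered what the engineer would place ___ on the shelf after the meeting.

Before movement: The engineer would place what on the shelf after the meeting.
The filler 'what' is interpreted as the direct object of 'place'. The gap is right after 'place'.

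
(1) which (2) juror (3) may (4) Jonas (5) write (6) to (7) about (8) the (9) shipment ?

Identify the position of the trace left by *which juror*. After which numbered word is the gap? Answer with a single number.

6

In situ: Jonas may write to which juror about the shipment.
'which juror' functions as the object of the preposition 'to'. Wh-movement fronts it, leaving a gap right after 'to':
Which juror may Jonas write to ___ about the shipment?
'to' is word 6.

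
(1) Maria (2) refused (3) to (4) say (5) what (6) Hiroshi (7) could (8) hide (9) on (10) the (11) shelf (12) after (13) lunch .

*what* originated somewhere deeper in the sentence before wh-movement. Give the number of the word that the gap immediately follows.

In situ: Hiroshi could hide what on the shelf after lunch.
'what' is the direct object of 'hide'. Fronting leaves a gap immediately after 'hide':
Maria refused to say what Hiroshi could hide ___ on the shelf after lunch.
'hide' is word 8.

8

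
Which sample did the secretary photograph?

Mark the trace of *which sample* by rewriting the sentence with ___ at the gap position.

Which sample did the secretary photograph ___?

Before movement: The secretary did photograph which sample.
The filler 'which sample' is interpreted as the direct object of 'photograph'. The gap is right after 'photograph'.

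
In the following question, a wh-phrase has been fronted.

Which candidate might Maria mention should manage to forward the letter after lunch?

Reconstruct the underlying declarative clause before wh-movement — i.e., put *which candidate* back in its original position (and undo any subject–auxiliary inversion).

Maria might mention which candidate should manage to forward the letter after lunch.

The filler 'which candidate' is interpreted as the subject of the clause embedded under 'mention'. Fronting leaves a gap immediately after 'mention':
Which candidate might Maria mention ___ should manage to forward the letter after lunch?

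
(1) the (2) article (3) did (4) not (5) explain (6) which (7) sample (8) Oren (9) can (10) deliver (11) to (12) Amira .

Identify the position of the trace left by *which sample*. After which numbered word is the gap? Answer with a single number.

In situ: Oren can deliver which sample to Amira.
'which sample' is the direct object of 'deliver'. Fronting leaves a gap immediately after 'deliver':
The article did not explain which sample Oren can deliver ___ to Amira.
'deliver' is word 10.

10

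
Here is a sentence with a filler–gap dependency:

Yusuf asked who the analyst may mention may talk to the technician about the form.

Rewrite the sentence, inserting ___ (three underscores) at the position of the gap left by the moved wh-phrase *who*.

Pre-movement form: The analyst may mention who may talk to the technician about the form.
'who' functions as the subject of the clause embedded under 'mention'. The gap is right after 'mention'.

Yusuf asked who the analyst may mention ___ may talk to the technician about the form.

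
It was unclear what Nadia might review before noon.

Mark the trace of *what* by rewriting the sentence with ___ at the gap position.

It was unclear what Nadia might review ___ before noon.

Underlying clause: Nadia might review what before noon.
The filler 'what' is interpreted as the direct object of 'review'. The gap is right after 'review'.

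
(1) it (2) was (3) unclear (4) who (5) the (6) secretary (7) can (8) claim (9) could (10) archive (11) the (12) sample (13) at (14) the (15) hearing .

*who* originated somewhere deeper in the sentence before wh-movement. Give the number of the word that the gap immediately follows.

8

Pre-movement form: The secretary can claim who could archive the sample at the hearing.
'who' functions as the subject of the clause embedded under 'claim'. Wh-movement fronts it, leaving a gap right after 'claim':
It was unclear who the secretary can claim ___ could archive the sample at the hearing.
'claim' is word 8.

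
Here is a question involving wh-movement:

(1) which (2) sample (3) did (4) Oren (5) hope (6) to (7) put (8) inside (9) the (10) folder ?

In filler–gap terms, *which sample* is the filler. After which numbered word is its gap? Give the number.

Underlying clause: Oren did hope to put which sample inside the folder.
'which sample' is the direct object of 'put'. Wh-movement fronts it, leaving a gap right after 'put':
Which sample did Oren hope to put ___ inside the folder?
'put' is word 7.

7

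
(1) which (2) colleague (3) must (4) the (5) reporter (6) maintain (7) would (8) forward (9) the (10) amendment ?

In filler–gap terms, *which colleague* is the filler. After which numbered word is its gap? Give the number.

In situ: The reporter must maintain which colleague would forward the amendment.
'which colleague' functions as the subject of the clause embedded under 'maintain'. Wh-movement fronts it, leaving a gap right after 'maintain':
Which colleague must the reporter maintain ___ would forward the amendment?
'maintain' is word 6.

6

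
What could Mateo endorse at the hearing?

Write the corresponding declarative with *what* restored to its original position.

The filler 'what' is interpreted as the direct object of 'endorse'. It moves to the left edge, and the trace sits right after 'endorse':
What could Mateo endorse ___ at the hearing?

Mateo could endorse what at the hearing.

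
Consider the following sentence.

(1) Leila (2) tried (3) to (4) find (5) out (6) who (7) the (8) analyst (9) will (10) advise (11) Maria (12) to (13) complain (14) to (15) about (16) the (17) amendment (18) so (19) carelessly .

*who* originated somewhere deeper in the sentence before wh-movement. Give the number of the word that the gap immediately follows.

In situ: The analyst will advise Maria to complain to who about the amendment so carelessly.
'who' functions as the object of the preposition 'to'. It moves to the left edge, and the trace sits right after 'to':
Leila tried to find out who the analyst will advise Maria to complain to ___ about the amendment so carelessly.
'to' is word 14.

14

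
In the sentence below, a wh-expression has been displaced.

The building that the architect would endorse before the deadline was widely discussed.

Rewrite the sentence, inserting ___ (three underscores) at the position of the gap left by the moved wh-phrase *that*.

The building that the architect would endorse ___ before the deadline was widely discussed.

The filler 'that' is interpreted as the direct object of 'endorse'. The gap is right after 'endorse'.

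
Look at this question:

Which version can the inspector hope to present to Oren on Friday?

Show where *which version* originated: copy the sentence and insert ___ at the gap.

Which version can the inspector hope to present ___ to Oren on Friday?

In situ: The inspector can hope to present which version to Oren on Friday.
'which version' is the direct object of 'present'. The gap is right after 'present'.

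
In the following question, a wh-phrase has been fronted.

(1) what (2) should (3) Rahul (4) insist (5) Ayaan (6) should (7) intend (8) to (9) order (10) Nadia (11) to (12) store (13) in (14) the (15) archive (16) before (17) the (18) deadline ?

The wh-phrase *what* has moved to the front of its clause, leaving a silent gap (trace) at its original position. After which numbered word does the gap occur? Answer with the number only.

In situ: Rahul should insist Ayaan should intend to order Nadia to store what in the archive before the deadline.
'what' is the direct object of 'store'. Wh-movement fronts it, leaving a gap right after 'store':
What should Rahul insist Ayaan should intend to order Nadia to store ___ in the archive before the deadline?
'store' is word 12.

12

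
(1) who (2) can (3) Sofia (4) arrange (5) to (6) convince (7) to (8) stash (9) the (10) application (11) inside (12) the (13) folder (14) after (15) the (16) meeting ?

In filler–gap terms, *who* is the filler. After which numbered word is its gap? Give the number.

In situ: Sofia can arrange to convince who to stash the application inside the folder after the meeting.
'who' functions as the direct object of 'convince'. It moves to the left edge, and the trace sits right after 'convince':
Who can Sofia arrange to convince ___ to stash the application inside the folder after the meeting?
'convince' is word 6.

6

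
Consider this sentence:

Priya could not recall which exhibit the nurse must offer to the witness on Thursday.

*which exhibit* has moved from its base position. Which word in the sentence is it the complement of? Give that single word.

offer

Before movement: The nurse must offer which exhibit to the witness on Thursday.
'which exhibit' functions as the direct object of 'offer'. Fronting leaves a gap immediately after 'offer':
Priya could not recall which exhibit the nurse must offer ___ to the witness on Thursday.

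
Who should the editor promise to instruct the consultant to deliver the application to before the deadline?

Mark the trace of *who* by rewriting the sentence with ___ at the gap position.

Before movement: The editor should promise to instruct the consultant to deliver the application to who before the deadline.
The filler 'who' is interpreted as the object of the preposition 'to' (recipient of 'deliver'). The gap is right after 'to'.

Who should the editor promise to instruct the consultant to deliver the application to ___ before the deadline?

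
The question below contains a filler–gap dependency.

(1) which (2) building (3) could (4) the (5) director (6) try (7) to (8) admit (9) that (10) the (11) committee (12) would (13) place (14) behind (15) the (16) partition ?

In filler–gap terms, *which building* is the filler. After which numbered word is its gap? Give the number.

In situ: The director could try to admit that the committee would place which building behind the partition.
The filler 'which building' is interpreted as the direct object of 'place'. It moves to the left edge, and the trace sits right after 'place':
Which building could the director try to admit that the committee would place ___ behind the partition?
'place' is word 13.

13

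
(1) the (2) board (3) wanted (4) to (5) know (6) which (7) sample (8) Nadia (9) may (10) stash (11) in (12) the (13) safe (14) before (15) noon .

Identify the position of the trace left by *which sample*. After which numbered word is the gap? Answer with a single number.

In situ: Nadia may stash which sample in the safe before noon.
The filler 'which sample' is interpreted as the direct object of 'stash'. It moves to the left edge, and the trace sits right after 'stash':
The board wanted to know which sample Nadia may stash ___ in the safe before noon.
'stash' is word 10.

10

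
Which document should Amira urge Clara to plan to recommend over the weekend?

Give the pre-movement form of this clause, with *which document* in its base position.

'which document' functions as the direct object of 'recommend'. Wh-movement fronts it, leaving a gap right after 'recommend':
Which document should Amira urge Clara to plan to recommend ___ over the weekend?

Amira should urge Clara to plan to recommend which document over the weekend.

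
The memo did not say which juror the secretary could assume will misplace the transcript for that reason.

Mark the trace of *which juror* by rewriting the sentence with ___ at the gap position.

Pre-movement form: The secretary could assume which juror will misplace the transcript for that reason.
'which juror' is the subject of the clause embedded under 'assume'. The gap is right after 'assume'.

The memo did not say which juror the secretary could assume ___ will misplace the transcript for that reason.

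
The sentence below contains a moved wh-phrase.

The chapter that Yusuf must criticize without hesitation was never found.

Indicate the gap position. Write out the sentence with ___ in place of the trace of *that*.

The chapter that Yusuf must criticize ___ without hesitation was never found.

The filler 'that' is interpreted as the direct object of 'criticize'. The gap is right after 'criticize'.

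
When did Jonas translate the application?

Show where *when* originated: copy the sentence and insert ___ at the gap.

When did Jonas translate the application ___?

Before movement: Jonas did translate the application when.
The filler 'when' is interpreted as the temporal adjunct. The gap is right after 'application'.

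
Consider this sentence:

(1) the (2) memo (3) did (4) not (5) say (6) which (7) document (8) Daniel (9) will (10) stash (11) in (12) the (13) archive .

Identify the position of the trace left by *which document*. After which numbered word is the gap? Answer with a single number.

10

In situ: Daniel will stash which document in the archive.
The filler 'which document' is interpreted as the direct object of 'stash'. Wh-movement fronts it, leaving a gap right after 'stash':
The memo did not say which document Daniel will stash ___ in the archive.
'stash' is word 10.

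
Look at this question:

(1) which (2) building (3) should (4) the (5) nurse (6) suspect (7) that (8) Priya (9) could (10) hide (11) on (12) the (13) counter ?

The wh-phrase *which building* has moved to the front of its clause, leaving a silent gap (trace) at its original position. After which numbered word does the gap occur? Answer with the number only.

Pre-movement form: The nurse should suspect that Priya could hide which building on the counter.
'which building' is the direct object of 'hide'. It moves to the left edge, and the trace sits right after 'hide':
Which building should the nurse suspect that Priya could hide ___ on the counter?
'hide' is word 10.

10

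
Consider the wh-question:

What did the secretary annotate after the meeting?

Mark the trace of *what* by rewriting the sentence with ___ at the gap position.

What did the secretary annotate ___ after the meeting?

Underlying clause: The secretary did annotate what after the meeting.
'what' functions as the direct object of 'annotate'. The gap is right after 'annotate'.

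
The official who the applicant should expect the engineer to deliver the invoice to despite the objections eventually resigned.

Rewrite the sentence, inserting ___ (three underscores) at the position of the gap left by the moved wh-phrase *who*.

'who' is the object of the preposition 'to' (recipient of 'deliver'). The gap is right after 'to'.

The official who the applicant should expect the engineer to deliver the invoice to ___ despite the objections eventually resigned.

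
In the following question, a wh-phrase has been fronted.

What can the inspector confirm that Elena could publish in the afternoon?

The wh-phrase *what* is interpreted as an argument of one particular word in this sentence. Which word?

publish

Pre-movement form: The inspector can confirm that Elena could publish what in the afternoon.
'what' is the direct object of 'publish'. It moves to the left edge, and the trace sits right after 'publish':
What can the inspector confirm that Elena could publish ___ in the afternoon?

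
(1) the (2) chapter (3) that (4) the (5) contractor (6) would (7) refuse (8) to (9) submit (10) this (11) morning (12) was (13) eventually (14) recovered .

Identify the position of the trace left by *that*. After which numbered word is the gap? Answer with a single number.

'that' is the direct object of 'submit'. It moves to the left edge, and the trace sits right after 'submit':
The chapter that the contractor would refuse to submit ___ this morning was eventually recovered.
'submit' is word 9.

9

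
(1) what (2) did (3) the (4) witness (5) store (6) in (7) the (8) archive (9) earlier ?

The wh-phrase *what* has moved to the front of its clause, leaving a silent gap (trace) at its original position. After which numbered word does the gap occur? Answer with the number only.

Before movement: The witness did store what in the archive earlier.
'what' is the direct object of 'store'. Wh-movement fronts it, leaving a gap right after 'store':
What did the witness store ___ in the archive earlier?
'store' is word 5.

5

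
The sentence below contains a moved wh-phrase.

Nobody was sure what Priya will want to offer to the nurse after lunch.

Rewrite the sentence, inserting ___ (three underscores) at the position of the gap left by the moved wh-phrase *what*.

Nobody was sure what Priya will want to offer ___ to the nurse after lunch.

Before movement: Priya will want to offer what to the nurse after lunch.
'what' functions as the direct object of 'offer'. The gap is right after 'offer'.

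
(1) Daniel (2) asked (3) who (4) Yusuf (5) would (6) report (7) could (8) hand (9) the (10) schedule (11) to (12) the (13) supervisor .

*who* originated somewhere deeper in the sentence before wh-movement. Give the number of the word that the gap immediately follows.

6

Pre-movement form: Yusuf would report who could hand the schedule to the supervisor.
The filler 'who' is interpreted as the subject of the clause embedded under 'report'. It moves to the left edge, and the trace sits right after 'report':
Daniel asked who Yusuf would report ___ could hand the schedule to the supervisor.
'report' is word 6.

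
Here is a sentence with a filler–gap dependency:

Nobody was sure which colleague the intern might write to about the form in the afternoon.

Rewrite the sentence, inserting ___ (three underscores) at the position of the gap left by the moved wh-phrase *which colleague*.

Pre-movement form: The intern might write to which colleague about the form in the afternoon.
'which colleague' functions as the object of the preposition 'to'. The gap is right after 'to'.

Nobody was sure which colleague the intern might write to ___ about the form in the afternoon.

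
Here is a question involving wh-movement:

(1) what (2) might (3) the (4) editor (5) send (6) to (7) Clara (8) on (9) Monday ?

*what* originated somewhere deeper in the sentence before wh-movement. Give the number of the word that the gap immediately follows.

5

In situ: The editor might send what to Clara on Monday.
The filler 'what' is interpreted as the direct object of 'send'. Wh-movement fronts it, leaving a gap right after 'send':
What might the editor send ___ to Clara on Monday?
'send' is word 5.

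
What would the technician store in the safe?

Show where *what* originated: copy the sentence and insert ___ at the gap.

What would the technician store ___ in the safe?

Before movement: The technician would store what in the safe.
'what' functions as the direct object of 'store'. The gap is right after 'store'.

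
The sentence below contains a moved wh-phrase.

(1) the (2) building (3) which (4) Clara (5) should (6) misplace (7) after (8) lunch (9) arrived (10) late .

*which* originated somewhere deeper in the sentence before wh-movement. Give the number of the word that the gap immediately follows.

'which' is the direct object of 'misplace'. Fronting leaves a gap immediately after 'misplace':
The building which Clara should misplace ___ after lunch arrived late.
'misplace' is word 6.

6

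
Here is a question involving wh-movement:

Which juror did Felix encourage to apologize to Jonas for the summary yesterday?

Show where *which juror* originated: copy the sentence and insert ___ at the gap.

Underlying clause: Felix did encourage which juror to apologize to Jonas for the summary yesterday.
The filler 'which juror' is interpreted as the direct object of 'encourage'. The gap is right after 'encourage'.

Which juror did Felix encourage ___ to apologize to Jonas for the summary yesterday?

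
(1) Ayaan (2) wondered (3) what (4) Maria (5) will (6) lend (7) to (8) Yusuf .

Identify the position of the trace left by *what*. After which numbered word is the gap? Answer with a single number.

Before movement: Maria will lend what to Yusuf.
The filler 'what' is interpreted as the direct object of 'lend'. It moves to the left edge, and the trace sits right after 'lend':
Ayaan wondered what Maria will lend ___ to Yusuf.
'lend' is word 6.

6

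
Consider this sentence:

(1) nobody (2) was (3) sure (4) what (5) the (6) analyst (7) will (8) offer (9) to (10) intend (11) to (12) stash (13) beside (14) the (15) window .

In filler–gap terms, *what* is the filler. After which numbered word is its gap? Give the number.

Pre-movement form: The analyst will offer to intend to stash what beside the window.
The filler 'what' is interpreted as the direct object of 'stash'. Wh-movement fronts it, leaving a gap right after 'stash':
Nobody was sure what the analyst will offer to intend to stash ___ beside the window.
'stash' is word 12.

12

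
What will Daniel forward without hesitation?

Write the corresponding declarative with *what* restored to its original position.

Daniel will forward what without hesitation.

'what' is the direct object of 'forward'. Fronting leaves a gap immediately after 'forward':
What will Daniel forward ___ without hesitation?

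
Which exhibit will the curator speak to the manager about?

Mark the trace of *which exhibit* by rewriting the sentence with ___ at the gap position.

Before movement: The curator will speak to the manager about which exhibit.
'which exhibit' is the object of the preposition 'about'. The gap is right after 'about'.

Which exhibit will the curator speak to the manager about ___?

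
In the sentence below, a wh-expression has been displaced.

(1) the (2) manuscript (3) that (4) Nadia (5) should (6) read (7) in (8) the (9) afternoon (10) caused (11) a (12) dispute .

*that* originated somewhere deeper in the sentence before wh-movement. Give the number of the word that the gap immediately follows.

6

The filler 'that' is interpreted as the direct object of 'read'. It moves to the left edge, and the trace sits right after 'read':
The manuscript that Nadia should read ___ in the afternoon caused a dispute.
'read' is word 6.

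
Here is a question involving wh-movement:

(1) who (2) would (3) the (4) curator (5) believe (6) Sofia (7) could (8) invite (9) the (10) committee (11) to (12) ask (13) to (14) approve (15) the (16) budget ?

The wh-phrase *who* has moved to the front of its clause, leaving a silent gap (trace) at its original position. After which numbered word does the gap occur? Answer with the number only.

12

In situ: The curator would believe Sofia could invite the committee to ask who to approve the budget.
'who' is the direct object of 'ask'. Wh-movement fronts it, leaving a gap right after 'ask':
Who would the curator believe Sofia could invite the committee to ask ___ to approve the budget?
'ask' is word 12.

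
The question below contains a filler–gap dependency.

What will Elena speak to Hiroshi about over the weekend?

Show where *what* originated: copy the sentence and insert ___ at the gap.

What will Elena speak to Hiroshi about ___ over the weekend?

Before movement: Elena will speak to Hiroshi about what over the weekend.
'what' functions as the object of the preposition 'about'. The gap is right after 'about'.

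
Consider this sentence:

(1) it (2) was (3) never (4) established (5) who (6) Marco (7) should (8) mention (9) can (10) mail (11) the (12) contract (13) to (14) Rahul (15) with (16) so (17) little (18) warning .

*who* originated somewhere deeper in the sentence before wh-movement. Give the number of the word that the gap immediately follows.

8

Before movement: Marco should mention who can mail the contract to Rahul with so little warning.
'who' functions as the subject of the clause embedded under 'mention'. Fronting leaves a gap immediately after 'mention':
It was never established who Marco should mention ___ can mail the contract to Rahul with so little warning.
'mention' is word 8.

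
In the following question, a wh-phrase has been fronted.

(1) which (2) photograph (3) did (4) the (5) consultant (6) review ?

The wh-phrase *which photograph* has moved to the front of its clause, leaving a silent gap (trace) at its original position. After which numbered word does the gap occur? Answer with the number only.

6

In situ: The consultant did review which photograph.
'which photograph' is the direct object of 'review'. Wh-movement fronts it, leaving a gap right after 'review':
Which photograph did the consultant review ___?
'review' is word 6.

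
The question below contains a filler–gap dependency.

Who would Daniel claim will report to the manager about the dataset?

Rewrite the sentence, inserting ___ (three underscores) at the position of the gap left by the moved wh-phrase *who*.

Who would Daniel claim ___ will report to the manager about the dataset?

Underlying clause: Daniel would claim who will report to the manager about the dataset.
The filler 'who' is interpreted as the subject of the clause embedded under 'claim'. The gap is right after 'claim'.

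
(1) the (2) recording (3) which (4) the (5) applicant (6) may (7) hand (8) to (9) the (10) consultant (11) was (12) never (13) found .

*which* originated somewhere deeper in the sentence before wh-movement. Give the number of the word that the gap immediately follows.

'which' is the direct object of 'hand'. It moves to the left edge, and the trace sits right after 'hand':
The recording which the applicant may hand ___ to the consultant was never found.
'hand' is word 7.

7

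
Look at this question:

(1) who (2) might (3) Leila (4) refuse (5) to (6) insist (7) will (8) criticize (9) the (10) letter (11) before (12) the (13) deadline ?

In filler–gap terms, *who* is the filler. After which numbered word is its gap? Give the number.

In situ: Leila might refuse to insist who will criticize the letter before the deadline.
'who' functions as the subject of the clause embedded under 'insist'. Wh-movement fronts it, leaving a gap right after 'insist':
Who might Leila refuse to insist ___ will criticize the letter before the deadline?
'insist' is word 6.

6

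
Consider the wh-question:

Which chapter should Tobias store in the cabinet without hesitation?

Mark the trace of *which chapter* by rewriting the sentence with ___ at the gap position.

Before movement: Tobias should store which chapter in the cabinet without hesitation.
The filler 'which chapter' is interpreted as the direct object of 'store'. The gap is right after 'store'.

Which chapter should Tobias store ___ in the cabinet without hesitation?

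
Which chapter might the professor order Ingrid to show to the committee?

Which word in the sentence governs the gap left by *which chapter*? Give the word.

Pre-movement form: The professor might order Ingrid to show which chapter to the committee.
The filler 'which chapter' is interpreted as the direct object of 'show'. Wh-movement fronts it, leaving a gap right after 'show':
Which chapter might the professor order Ingrid to show ___ to the committee?

show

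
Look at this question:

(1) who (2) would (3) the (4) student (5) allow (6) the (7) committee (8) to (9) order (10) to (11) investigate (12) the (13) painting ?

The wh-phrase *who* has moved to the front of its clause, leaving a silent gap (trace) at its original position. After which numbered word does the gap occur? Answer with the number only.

In situ: The student would allow the committee to order who to investigate the painting.
The filler 'who' is interpreted as the direct object of 'order'. Wh-movement fronts it, leaving a gap right after 'order':
Who would the student allow the committee to order ___ to investigate the painting?
'order' is word 9.

9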